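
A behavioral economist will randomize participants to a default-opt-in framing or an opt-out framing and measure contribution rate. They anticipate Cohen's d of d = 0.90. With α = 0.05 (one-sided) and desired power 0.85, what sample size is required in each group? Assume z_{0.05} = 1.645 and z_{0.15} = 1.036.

For two independent groups with equal n: n = 2·((z_{α} + z_β) / d)².
z_{α} + z_β = 1.645 + 1.036 = 2.681.
n = 2 × (2.681 / 0.90)² = 2 × 2.979² = 2 × 8.87 = 17.7.
Round up to the next whole participant.

n = 18 per group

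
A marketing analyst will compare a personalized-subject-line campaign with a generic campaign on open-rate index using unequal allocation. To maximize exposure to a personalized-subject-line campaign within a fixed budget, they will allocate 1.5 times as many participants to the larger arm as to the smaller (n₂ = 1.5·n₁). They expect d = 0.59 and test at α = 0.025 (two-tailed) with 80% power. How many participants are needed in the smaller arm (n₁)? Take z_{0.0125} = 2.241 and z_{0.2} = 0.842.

n₁ = 46

With allocation ratio k = n₂/n₁ = 1.5, Var(x̄₁−x̄₂) = σ²(1/n₁ + 1/(k·n₁)) = σ²·(k+1)/(k·n₁).
So n₁ = (1 + 1/k)·((z_{α/2} + z_β)/d)² = 1.667 × (3.083/0.59)².
n₁ = 1.667 × 27.31 = 45.5.
Round up: n₁ = 46, giving n₂ = 1.5 × 46 = 69.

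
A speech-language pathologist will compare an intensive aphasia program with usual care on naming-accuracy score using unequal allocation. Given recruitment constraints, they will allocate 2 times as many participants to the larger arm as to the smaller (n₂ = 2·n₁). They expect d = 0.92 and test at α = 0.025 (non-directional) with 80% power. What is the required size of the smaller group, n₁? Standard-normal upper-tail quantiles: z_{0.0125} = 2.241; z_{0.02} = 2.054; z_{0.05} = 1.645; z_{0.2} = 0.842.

With allocation ratio k = n₂/n₁ = 2, Var(x̄₁−x̄₂) = σ²(1/n₁ + 1/(k·n₁)) = σ²·(k+1)/(k·n₁).
So n₁ = (1 + 1/k)·((z_{α/2} + z_β)/d)² = 1.500 × (3.083/0.92)².
n₁ = 1.500 × 11.23 = 16.8.
Round up: n₁ = 17, giving n₂ = 2 × 17 = 34.

n₁ = 17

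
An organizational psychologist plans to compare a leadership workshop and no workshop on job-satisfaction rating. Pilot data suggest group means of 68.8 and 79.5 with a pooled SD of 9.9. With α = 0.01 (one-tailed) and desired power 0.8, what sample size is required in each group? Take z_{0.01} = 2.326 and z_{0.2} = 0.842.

Cohen's d = |M₁ − M₂| / SD_pooled = |68.8 − 79.5| / 9.9 = 10.7 / 9.9 = 1.081.
For two independent groups with equal n: n = 2·((z_{α} + z_β) / d)².
z_{α} + z_β = 2.326 + 0.842 = 3.168.
n = 2 × (3.168 / 1.081)² = 2 × 2.931² = 2 × 8.59 = 17.2.
Round up to the next whole participant.

n = 18 per group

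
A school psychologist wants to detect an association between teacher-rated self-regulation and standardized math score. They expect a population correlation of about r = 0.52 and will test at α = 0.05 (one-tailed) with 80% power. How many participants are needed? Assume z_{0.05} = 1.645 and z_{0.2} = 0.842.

n = 22

Fisher's z: C = ½·ln((1+r)/(1−r)) = ½·ln(3.1667) = 0.5763.
n = ((z_{α} + z_β)/C)² + 3.
(1.645 + 0.842) / 0.5763 = 2.487 / 0.5763 = 4.315.
n = 4.315² + 3 = 18.62 + 3 = 21.6.
Round up.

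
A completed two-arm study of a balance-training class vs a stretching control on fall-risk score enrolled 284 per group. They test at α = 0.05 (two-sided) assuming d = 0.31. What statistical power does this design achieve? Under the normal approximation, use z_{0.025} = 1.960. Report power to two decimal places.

power ≈ 0.96

For two equal groups, power = Φ(d·√(n/2) − z_{α/2}).
d·√(n/2) = 0.31 × √(284/2) = 0.31 × 11.916 = 3.694.
z_β = 3.694 − 1.960 = 1.734.
Power = Φ(1.734) = 0.959.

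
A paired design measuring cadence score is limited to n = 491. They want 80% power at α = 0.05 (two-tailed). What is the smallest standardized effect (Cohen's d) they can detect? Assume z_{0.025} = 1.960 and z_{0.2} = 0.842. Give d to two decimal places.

d_min ≈ 0.13

For a single sample (or paired design) of n = 491: d_min = (z_{α/2} + z_β)/√n.
z-sum = 1.960 + 0.842 = 2.802.
d_min = 2.802 / √491 = 2.802 / 22.159 = 0.126.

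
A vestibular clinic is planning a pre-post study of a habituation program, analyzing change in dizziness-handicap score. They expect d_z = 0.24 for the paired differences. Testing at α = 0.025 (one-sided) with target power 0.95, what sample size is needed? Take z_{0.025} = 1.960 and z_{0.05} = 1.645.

n = 226 pairs

For a paired (one-sample on differences) test: n = ((z_{α} + z_β) / d)².
z_{α} + z_β = 1.960 + 1.645 = 3.605.
n = (3.605 / 0.24)² = 15.021² = 225.63.
Round up.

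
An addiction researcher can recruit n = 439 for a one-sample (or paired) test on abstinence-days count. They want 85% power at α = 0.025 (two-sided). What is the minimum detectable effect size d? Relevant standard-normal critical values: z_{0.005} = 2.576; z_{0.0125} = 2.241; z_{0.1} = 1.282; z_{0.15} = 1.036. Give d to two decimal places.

d_min ≈ 0.16

For a single sample (or paired design) of n = 439: d_min = (z_{α/2} + z_β)/√n.
z-sum = 2.241 + 1.036 = 3.277.
d_min = 3.277 / √439 = 3.277 / 20.952 = 0.156.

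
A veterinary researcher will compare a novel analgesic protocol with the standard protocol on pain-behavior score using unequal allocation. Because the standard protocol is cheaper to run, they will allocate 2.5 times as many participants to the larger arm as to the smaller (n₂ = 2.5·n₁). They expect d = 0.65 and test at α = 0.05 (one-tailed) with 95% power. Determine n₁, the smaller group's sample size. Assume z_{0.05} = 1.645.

With allocation ratio k = n₂/n₁ = 2.5, Var(x̄₁−x̄₂) = σ²(1/n₁ + 1/(k·n₁)) = σ²·(k+1)/(k·n₁).
So n₁ = (1 + 1/k)·((z_{α} + z_β)/d)² = 1.400 × (3.290/0.65)².
n₁ = 1.400 × 25.62 = 35.9.
Round up: n₁ = 36, giving n₂ = 2.5 × 36 = 90.

n₁ = 36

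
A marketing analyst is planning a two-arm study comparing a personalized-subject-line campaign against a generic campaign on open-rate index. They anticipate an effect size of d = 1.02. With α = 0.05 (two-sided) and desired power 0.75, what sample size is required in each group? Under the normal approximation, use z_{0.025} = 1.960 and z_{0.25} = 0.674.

n = 14 per group

For two independent groups with equal n: n = 2·((z_{α/2} + z_β) / d)².
z_{α/2} + z_β = 1.960 + 0.674 = 2.634.
n = 2 × (2.634 / 1.02)² = 2 × 2.582² = 2 × 6.67 = 13.3.
Round up to the next whole participant.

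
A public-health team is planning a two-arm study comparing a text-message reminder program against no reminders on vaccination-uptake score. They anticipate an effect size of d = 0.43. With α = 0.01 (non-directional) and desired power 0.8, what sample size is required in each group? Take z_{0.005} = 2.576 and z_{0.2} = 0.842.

For two independent groups with equal n: n = 2·((z_{α/2} + z_β) / d)².
z_{α/2} + z_β = 2.576 + 0.842 = 3.418.
n = 2 × (3.418 / 0.43)² = 2 × 7.949² = 2 × 63.18 = 126.4.
Round up to the next whole participant.

n = 127 per group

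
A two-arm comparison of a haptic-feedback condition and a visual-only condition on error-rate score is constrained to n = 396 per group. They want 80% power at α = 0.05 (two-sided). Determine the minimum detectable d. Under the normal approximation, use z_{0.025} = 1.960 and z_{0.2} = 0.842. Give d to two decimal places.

d_min ≈ 0.20

For two independent groups of n = 396 each: d_min = (z_{α/2} + z_β)·√(2/n).
z-sum = 1.960 + 0.842 = 2.802.
d_min = 2.802 × √(2/396) = 2.802 × 0.0711 = 0.199.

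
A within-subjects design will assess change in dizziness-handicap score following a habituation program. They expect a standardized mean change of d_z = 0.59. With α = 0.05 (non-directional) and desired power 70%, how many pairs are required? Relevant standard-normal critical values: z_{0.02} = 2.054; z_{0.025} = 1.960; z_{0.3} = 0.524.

For a paired (one-sample on differences) test: n = ((z_{α/2} + z_β) / d)².
z_{α/2} + z_β = 1.960 + 0.524 = 2.484.
n = (2.484 / 0.59)² = 4.210² = 17.73.
Round up.

n = 18 pairs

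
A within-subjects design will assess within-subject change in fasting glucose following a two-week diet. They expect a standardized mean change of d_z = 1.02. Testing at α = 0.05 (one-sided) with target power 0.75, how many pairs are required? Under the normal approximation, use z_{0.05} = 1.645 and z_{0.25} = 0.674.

For a paired (one-sample on differences) test: n = ((z_{α} + z_β) / d)².
z_{α} + z_β = 1.645 + 0.674 = 2.319.
n = (2.319 / 1.02)² = 2.274² = 5.17.
Round up.

n = 6 pairs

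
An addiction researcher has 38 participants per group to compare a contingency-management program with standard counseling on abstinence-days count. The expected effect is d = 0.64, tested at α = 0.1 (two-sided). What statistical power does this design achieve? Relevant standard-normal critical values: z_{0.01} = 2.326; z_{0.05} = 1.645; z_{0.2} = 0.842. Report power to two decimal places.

power ≈ 0.87

For two equal groups, power = Φ(d·√(n/2) − z_{α/2}).
d·√(n/2) = 0.64 × √(38/2) = 0.64 × 4.359 = 2.790.
z_β = 2.790 − 1.645 = 1.145.
Power = Φ(1.145) = 0.874.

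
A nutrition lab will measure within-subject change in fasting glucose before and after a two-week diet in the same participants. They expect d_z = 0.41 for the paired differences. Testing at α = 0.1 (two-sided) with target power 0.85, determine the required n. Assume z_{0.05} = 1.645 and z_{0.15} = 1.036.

For a paired (one-sample on differences) test: n = ((z_{α/2} + z_β) / d)².
z_{α/2} + z_β = 1.645 + 1.036 = 2.681.
n = (2.681 / 0.41)² = 6.539² = 42.76.
Round up.

n = 43 pairs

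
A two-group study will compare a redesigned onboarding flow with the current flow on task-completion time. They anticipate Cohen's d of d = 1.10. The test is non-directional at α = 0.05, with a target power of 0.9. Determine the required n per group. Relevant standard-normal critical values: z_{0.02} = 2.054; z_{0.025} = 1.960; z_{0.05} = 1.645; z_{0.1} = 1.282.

n = 18 per group

For two independent groups with equal n: n = 2·((z_{α/2} + z_β) / d)².
z_{α/2} + z_β = 1.960 + 1.282 = 3.242.
n = 2 × (3.242 / 1.10)² = 2 × 2.947² = 2 × 8.69 = 17.4.
Round up to the next whole participant.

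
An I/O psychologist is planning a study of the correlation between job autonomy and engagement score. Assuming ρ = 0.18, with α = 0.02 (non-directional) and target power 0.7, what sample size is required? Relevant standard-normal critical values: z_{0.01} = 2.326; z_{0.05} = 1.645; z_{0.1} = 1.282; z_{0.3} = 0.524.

Fisher's z: C = ½·ln((1+r)/(1−r)) = ½·ln(1.4390) = 0.1820.
n = ((z_{α/2} + z_β)/C)² + 3.
(2.326 + 0.524) / 0.1820 = 2.850 / 0.1820 = 15.659.
n = 15.659² + 3 = 245.21 + 3 = 248.2.
Round up.

n = 249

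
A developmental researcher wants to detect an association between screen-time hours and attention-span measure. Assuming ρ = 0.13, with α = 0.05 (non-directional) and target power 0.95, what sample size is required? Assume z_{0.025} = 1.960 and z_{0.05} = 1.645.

n = 764

Fisher's z: C = ½·ln((1+r)/(1−r)) = ½·ln(1.2989) = 0.1307.
n = ((z_{α/2} + z_β)/C)² + 3.
(1.960 + 1.645) / 0.1307 = 3.605 / 0.1307 = 27.582.
n = 27.582² + 3 = 760.78 + 3 = 763.8.
Round up.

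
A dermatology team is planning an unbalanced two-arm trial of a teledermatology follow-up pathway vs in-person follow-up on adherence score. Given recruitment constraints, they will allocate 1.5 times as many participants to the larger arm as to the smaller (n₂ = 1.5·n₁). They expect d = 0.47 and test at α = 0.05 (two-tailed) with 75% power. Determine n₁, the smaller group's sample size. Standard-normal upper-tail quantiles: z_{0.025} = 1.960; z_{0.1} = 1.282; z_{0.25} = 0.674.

n₁ = 53

With allocation ratio k = n₂/n₁ = 1.5, Var(x̄₁−x̄₂) = σ²(1/n₁ + 1/(k·n₁)) = σ²·(k+1)/(k·n₁).
So n₁ = (1 + 1/k)·((z_{α/2} + z_β)/d)² = 1.667 × (2.634/0.47)².
n₁ = 1.667 × 31.41 = 52.3.
Round up: n₁ = 53, giving n₂ = ⌈1.5 × 53⌉ = ⌈79.5⌉ = 80.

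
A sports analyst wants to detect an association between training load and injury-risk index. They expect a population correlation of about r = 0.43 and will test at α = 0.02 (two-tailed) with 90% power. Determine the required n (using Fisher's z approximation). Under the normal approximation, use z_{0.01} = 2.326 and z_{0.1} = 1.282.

Fisher's z: C = ½·ln((1+r)/(1−r)) = ½·ln(2.5088) = 0.4599.
n = ((z_{α/2} + z_β)/C)² + 3.
(2.326 + 1.282) / 0.4599 = 3.608 / 0.4599 = 7.845.
n = 7.845² + 3 = 61.55 + 3 = 64.5.
Round up.

n = 65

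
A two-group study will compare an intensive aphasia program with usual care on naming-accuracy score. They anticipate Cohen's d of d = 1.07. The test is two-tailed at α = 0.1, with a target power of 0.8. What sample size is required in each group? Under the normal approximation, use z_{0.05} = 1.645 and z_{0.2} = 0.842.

n = 11 per group

For two independent groups with equal n: n = 2·((z_{α/2} + z_β) / d)².
z_{α/2} + z_β = 1.645 + 0.842 = 2.487.
n = 2 × (2.487 / 1.07)² = 2 × 2.324² = 2 × 5.40 = 10.8.
Round up to the next whole participant.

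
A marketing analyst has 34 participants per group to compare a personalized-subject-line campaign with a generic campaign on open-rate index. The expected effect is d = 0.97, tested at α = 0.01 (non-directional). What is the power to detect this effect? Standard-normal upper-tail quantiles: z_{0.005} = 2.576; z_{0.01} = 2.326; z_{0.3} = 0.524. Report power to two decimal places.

power ≈ 0.92

For two equal groups, power = Φ(d·√(n/2) − z_{α/2}).
d·√(n/2) = 0.97 × √(34/2) = 0.97 × 4.123 = 3.999.
z_β = 3.999 − 2.576 = 1.423.
Power = Φ(1.423) = 0.923.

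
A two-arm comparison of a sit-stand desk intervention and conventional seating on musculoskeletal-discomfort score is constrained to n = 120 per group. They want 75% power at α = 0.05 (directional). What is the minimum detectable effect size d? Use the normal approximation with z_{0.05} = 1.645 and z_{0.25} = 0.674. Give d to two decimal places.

For two independent groups of n = 120 each: d_min = (z_{α} + z_β)·√(2/n).
z-sum = 1.645 + 0.674 = 2.319.
d_min = 2.319 × √(2/120) = 2.319 × 0.1291 = 0.299.

d_min ≈ 0.30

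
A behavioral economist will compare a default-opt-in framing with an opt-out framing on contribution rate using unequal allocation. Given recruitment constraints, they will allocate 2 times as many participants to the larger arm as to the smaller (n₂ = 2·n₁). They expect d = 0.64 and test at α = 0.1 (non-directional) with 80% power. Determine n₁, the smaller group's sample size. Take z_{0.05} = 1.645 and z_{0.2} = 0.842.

n₁ = 23

With allocation ratio k = n₂/n₁ = 2, Var(x̄₁−x̄₂) = σ²(1/n₁ + 1/(k·n₁)) = σ²·(k+1)/(k·n₁).
So n₁ = (1 + 1/k)·((z_{α/2} + z_β)/d)² = 1.500 × (2.487/0.64)².
n₁ = 1.500 × 15.10 = 22.7.
Round up: n₁ = 23, giving n₂ = 2 × 23 = 46.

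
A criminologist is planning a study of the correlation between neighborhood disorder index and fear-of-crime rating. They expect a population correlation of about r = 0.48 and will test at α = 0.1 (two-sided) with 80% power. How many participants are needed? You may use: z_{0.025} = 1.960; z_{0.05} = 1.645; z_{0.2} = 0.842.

n = 26

Fisher's z: C = ½·ln((1+r)/(1−r)) = ½·ln(2.8462) = 0.5230.
n = ((z_{α/2} + z_β)/C)² + 3.
(1.645 + 0.842) / 0.5230 = 2.487 / 0.5230 = 4.755.
n = 4.755² + 3 = 22.61 + 3 = 25.6.
Round up.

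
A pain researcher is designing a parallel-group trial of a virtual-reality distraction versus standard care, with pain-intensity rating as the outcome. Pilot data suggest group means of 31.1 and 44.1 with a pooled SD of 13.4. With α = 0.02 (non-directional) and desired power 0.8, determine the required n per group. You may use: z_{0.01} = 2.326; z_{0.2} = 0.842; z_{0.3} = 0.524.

Cohen's d = |M₁ − M₂| / SD_pooled = |31.1 − 44.1| / 13.4 = 13.0 / 13.4 = 0.970.
For two independent groups with equal n: n = 2·((z_{α/2} + z_β) / d)².
z_{α/2} + z_β = 2.326 + 0.842 = 3.168.
n = 2 × (3.168 / 0.970)² = 2 × 3.266² = 2 × 10.67 = 21.3.
Round up to the next whole participant.

n = 22 per group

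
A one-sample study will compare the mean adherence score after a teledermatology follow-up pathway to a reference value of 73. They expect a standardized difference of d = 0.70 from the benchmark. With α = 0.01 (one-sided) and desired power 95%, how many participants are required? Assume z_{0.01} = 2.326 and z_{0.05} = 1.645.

n = 33

For a one-sample test: n = ((z_{α} + z_β) / d)².
z_{α} + z_β = 2.326 + 1.645 = 3.971.
n = (3.971 / 0.70)² = 5.673² = 32.18.
Round up.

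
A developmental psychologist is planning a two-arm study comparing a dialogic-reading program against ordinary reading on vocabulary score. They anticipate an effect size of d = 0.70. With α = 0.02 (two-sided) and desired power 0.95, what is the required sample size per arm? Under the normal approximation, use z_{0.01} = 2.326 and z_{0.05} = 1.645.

For two independent groups with equal n: n = 2·((z_{α/2} + z_β) / d)².
z_{α/2} + z_β = 2.326 + 1.645 = 3.971.
n = 2 × (3.971 / 0.70)² = 2 × 5.673² = 2 × 32.18 = 64.4.
Round up to the next whole participant.

n = 65 per group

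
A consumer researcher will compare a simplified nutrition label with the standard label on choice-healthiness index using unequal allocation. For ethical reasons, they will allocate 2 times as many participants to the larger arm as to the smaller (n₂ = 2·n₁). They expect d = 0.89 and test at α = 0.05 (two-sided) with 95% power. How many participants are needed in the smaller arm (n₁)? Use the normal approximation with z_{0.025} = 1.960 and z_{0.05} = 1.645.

n₁ = 25

With allocation ratio k = n₂/n₁ = 2, Var(x̄₁−x̄₂) = σ²(1/n₁ + 1/(k·n₁)) = σ²·(k+1)/(k·n₁).
So n₁ = (1 + 1/k)·((z_{α/2} + z_β)/d)² = 1.500 × (3.605/0.89)².
n₁ = 1.500 × 16.41 = 24.6.
Round up: n₁ = 25, giving n₂ = 2 × 25 = 50.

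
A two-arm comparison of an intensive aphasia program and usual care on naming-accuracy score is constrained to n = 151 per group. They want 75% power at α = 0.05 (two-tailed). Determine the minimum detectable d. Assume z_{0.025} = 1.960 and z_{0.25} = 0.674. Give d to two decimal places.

For two independent groups of n = 151 each: d_min = (z_{α/2} + z_β)·√(2/n).
z-sum = 1.960 + 0.674 = 2.634.
d_min = 2.634 × √(2/151) = 2.634 × 0.1151 = 0.303.

d_min ≈ 0.30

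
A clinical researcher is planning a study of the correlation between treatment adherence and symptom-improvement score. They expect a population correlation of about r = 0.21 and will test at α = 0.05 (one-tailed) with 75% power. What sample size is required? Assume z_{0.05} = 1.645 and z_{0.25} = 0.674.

Fisher's z: C = ½·ln((1+r)/(1−r)) = ½·ln(1.5316) = 0.2132.
n = ((z_{α} + z_β)/C)² + 3.
(1.645 + 0.674) / 0.2132 = 2.319 / 0.2132 = 10.877.
n = 10.877² + 3 = 118.31 + 3 = 121.3.
Round up.

n = 122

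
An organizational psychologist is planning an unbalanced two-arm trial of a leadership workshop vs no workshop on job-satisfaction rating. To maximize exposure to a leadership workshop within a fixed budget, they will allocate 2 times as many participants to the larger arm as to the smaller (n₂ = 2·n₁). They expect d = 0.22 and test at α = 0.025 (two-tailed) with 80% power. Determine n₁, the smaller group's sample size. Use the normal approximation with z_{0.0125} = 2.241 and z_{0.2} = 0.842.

n₁ = 295

With allocation ratio k = n₂/n₁ = 2, Var(x̄₁−x̄₂) = σ²(1/n₁ + 1/(k·n₁)) = σ²·(k+1)/(k·n₁).
So n₁ = (1 + 1/k)·((z_{α/2} + z_β)/d)² = 1.500 × (3.083/0.22)².
n₁ = 1.500 × 196.38 = 294.6.
Round up: n₁ = 295, giving n₂ = 2 × 295 = 590.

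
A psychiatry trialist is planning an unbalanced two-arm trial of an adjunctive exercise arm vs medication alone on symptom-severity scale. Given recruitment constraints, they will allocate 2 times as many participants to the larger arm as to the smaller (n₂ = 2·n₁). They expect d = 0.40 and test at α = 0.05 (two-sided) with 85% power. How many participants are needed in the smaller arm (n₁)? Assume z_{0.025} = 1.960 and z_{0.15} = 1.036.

With allocation ratio k = n₂/n₁ = 2, Var(x̄₁−x̄₂) = σ²(1/n₁ + 1/(k·n₁)) = σ²·(k+1)/(k·n₁).
So n₁ = (1 + 1/k)·((z_{α/2} + z_β)/d)² = 1.500 × (2.996/0.40)².
n₁ = 1.500 × 56.10 = 84.2.
Round up: n₁ = 85, giving n₂ = 2 × 85 = 170.

n₁ = 85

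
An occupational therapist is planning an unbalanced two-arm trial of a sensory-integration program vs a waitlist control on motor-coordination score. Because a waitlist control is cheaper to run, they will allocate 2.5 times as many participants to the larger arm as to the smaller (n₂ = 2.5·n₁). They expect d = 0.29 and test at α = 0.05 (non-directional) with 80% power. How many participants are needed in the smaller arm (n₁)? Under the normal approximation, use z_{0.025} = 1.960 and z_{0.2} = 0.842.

With allocation ratio k = n₂/n₁ = 2.5, Var(x̄₁−x̄₂) = σ²(1/n₁ + 1/(k·n₁)) = σ²·(k+1)/(k·n₁).
So n₁ = (1 + 1/k)·((z_{α/2} + z_β)/d)² = 1.400 × (2.802/0.29)².
n₁ = 1.400 × 93.36 = 130.7.
Round up: n₁ = 131, giving n₂ = ⌈2.5 × 131⌉ = ⌈327.5⌉ = 328.

n₁ = 131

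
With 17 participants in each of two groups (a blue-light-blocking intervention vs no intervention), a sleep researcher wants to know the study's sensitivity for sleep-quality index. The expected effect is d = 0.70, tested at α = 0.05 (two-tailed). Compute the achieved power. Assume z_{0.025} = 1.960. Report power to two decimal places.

power ≈ 0.53

For two equal groups, power = Φ(d·√(n/2) − z_{α/2}).
d·√(n/2) = 0.70 × √(17/2) = 0.70 × 2.915 = 2.041.
z_β = 2.041 − 1.960 = 0.081.
Power = Φ(0.081) = 0.532.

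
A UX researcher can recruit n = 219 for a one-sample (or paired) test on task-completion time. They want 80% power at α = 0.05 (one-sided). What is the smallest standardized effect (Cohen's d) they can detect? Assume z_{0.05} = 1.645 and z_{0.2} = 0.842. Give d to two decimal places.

d_min ≈ 0.17

For a single sample (or paired design) of n = 219: d_min = (z_{α} + z_β)/√n.
z-sum = 1.645 + 0.842 = 2.487.
d_min = 2.487 / √219 = 2.487 / 14.799 = 0.168.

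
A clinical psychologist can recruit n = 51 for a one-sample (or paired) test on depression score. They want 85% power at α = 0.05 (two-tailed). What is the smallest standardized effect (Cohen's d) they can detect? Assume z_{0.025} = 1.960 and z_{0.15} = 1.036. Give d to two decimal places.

d_min ≈ 0.42

For a single sample (or paired design) of n = 51: d_min = (z_{α/2} + z_β)/√n.
z-sum = 1.960 + 1.036 = 2.996.
d_min = 2.996 / √51 = 2.996 / 7.141 = 0.420.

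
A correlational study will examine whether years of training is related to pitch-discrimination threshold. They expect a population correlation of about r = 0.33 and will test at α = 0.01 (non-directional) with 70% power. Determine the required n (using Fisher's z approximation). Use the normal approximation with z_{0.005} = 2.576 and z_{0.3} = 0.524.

Fisher's z: C = ½·ln((1+r)/(1−r)) = ½·ln(1.9851) = 0.3428.
n = ((z_{α/2} + z_β)/C)² + 3.
(2.576 + 0.524) / 0.3428 = 3.100 / 0.3428 = 9.043.
n = 9.043² + 3 = 81.78 + 3 = 84.8.
Round up.

n = 85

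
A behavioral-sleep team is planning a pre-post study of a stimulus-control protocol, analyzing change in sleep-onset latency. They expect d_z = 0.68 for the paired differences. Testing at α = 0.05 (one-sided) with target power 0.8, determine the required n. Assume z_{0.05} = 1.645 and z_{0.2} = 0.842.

n = 14 pairs

For a paired (one-sample on differences) test: n = ((z_{α} + z_β) / d)².
z_{α} + z_β = 1.645 + 0.842 = 2.487.
n = (2.487 / 0.68)² = 3.657² = 13.38.
Round up.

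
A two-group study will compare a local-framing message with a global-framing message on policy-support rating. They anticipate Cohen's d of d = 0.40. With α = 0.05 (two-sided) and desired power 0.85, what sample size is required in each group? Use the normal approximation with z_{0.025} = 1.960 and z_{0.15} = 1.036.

n = 113 per group

For two independent groups with equal n: n = 2·((z_{α/2} + z_β) / d)².
z_{α/2} + z_β = 1.960 + 1.036 = 2.996.
n = 2 × (2.996 / 0.40)² = 2 × 7.490² = 2 × 56.10 = 112.2.
Round up to the next whole participant.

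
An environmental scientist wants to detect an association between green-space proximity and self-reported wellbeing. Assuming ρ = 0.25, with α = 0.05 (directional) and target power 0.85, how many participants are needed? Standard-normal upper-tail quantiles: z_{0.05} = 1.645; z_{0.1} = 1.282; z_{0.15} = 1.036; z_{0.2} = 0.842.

n = 114

Fisher's z: C = ½·ln((1+r)/(1−r)) = ½·ln(1.6667) = 0.2554.
n = ((z_{α} + z_β)/C)² + 3.
(1.645 + 1.036) / 0.2554 = 2.681 / 0.2554 = 10.497.
n = 10.497² + 3 = 110.19 + 3 = 113.2.
Round up.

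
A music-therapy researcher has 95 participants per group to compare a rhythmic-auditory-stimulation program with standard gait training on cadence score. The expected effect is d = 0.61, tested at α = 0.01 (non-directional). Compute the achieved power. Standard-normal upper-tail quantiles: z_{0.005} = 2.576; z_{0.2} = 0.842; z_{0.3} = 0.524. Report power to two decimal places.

For two equal groups, power = Φ(d·√(n/2) − z_{α/2}).
d·√(n/2) = 0.61 × √(95/2) = 0.61 × 6.892 = 4.204.
z_β = 4.204 − 2.576 = 1.628.
Power = Φ(1.628) = 0.948.

power ≈ 0.95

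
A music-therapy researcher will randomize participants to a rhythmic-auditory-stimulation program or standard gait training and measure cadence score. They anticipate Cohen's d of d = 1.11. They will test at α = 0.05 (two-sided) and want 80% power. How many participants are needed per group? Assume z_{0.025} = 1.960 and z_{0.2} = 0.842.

For two independent groups with equal n: n = 2·((z_{α/2} + z_β) / d)².
z_{α/2} + z_β = 1.960 + 0.842 = 2.802.
n = 2 × (2.802 / 1.11)² = 2 × 2.524² = 2 × 6.37 = 12.7.
Round up to the next whole participant.

n = 13 per group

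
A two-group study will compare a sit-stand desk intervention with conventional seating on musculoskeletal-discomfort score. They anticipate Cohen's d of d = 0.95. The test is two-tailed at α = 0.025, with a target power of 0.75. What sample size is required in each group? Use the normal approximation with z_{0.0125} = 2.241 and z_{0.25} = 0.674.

n = 19 per group

For two independent groups with equal n: n = 2·((z_{α/2} + z_β) / d)².
z_{α/2} + z_β = 2.241 + 0.674 = 2.915.
n = 2 × (2.915 / 0.95)² = 2 × 3.068² = 2 × 9.42 = 18.8.
Round up to the next whole participant.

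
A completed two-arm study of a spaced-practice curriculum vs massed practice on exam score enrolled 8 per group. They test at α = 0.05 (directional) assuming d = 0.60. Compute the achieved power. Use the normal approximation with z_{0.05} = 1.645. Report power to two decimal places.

power ≈ 0.33

For two equal groups, power = Φ(d·√(n/2) − z_{α}).
d·√(n/2) = 0.60 × √(8/2) = 0.60 × 2.000 = 1.200.
z_β = 1.200 − 1.645 = -0.445.
Power = Φ(-0.445) = 0.328.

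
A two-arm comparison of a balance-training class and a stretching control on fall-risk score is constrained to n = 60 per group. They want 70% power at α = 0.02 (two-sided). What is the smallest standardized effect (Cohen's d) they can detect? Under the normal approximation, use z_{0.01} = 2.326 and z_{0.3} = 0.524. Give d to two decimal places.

d_min ≈ 0.52

For two independent groups of n = 60 each: d_min = (z_{α/2} + z_β)·√(2/n).
z-sum = 2.326 + 0.524 = 2.850.
d_min = 2.850 × √(2/60) = 2.850 × 0.1826 = 0.520.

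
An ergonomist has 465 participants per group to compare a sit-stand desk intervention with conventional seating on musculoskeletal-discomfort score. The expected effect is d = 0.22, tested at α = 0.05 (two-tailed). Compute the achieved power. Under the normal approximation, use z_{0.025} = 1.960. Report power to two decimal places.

For two equal groups, power = Φ(d·√(n/2) − z_{α/2}).
d·√(n/2) = 0.22 × √(465/2) = 0.22 × 15.248 = 3.355.
z_β = 3.355 − 1.960 = 1.395.
Power = Φ(1.395) = 0.918.

power ≈ 0.92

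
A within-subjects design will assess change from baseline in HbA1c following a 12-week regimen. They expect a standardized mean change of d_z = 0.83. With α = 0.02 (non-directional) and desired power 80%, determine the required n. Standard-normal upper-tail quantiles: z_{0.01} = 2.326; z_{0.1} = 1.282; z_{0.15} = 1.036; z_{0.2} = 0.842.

n = 15 pairs

For a paired (one-sample on differences) test: n = ((z_{α/2} + z_β) / d)².
z_{α/2} + z_β = 2.326 + 0.842 = 3.168.
n = (3.168 / 0.83)² = 3.817² = 14.57.
Round up.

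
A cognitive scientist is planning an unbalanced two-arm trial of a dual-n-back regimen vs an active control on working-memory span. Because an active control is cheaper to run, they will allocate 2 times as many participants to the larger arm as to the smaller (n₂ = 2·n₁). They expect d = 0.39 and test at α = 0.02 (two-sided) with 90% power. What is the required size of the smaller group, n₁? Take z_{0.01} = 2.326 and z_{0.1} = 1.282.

n₁ = 129

With allocation ratio k = n₂/n₁ = 2, Var(x̄₁−x̄₂) = σ²(1/n₁ + 1/(k·n₁)) = σ²·(k+1)/(k·n₁).
So n₁ = (1 + 1/k)·((z_{α/2} + z_β)/d)² = 1.500 × (3.608/0.39)².
n₁ = 1.500 × 85.59 = 128.4.
Round up: n₁ = 129, giving n₂ = 2 × 129 = 258.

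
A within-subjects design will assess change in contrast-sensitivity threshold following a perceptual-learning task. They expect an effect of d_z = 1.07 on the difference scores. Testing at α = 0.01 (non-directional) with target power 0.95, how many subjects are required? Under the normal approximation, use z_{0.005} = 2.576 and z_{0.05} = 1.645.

For a paired (one-sample on differences) test: n = ((z_{α/2} + z_β) / d)².
z_{α/2} + z_β = 2.576 + 1.645 = 4.221.
n = (4.221 / 1.07)² = 3.945² = 15.56.
Round up.

n = 16 pairs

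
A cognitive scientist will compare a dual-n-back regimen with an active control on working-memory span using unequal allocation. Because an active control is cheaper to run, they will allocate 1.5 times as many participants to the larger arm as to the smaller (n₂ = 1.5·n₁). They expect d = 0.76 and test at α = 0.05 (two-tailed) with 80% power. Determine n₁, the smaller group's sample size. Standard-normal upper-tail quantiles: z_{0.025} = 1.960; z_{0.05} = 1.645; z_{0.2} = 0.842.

n₁ = 23

With allocation ratio k = n₂/n₁ = 1.5, Var(x̄₁−x̄₂) = σ²(1/n₁ + 1/(k·n₁)) = σ²·(k+1)/(k·n₁).
So n₁ = (1 + 1/k)·((z_{α/2} + z_β)/d)² = 1.667 × (2.802/0.76)².
n₁ = 1.667 × 13.59 = 22.7.
Round up: n₁ = 23, giving n₂ = ⌈1.5 × 23⌉ = ⌈34.5⌉ = 35.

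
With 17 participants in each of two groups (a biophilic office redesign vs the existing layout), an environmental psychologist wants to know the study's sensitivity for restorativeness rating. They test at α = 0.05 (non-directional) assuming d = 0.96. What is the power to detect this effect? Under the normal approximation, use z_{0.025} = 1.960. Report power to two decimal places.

power ≈ 0.80

For two equal groups, power = Φ(d·√(n/2) − z_{α/2}).
d·√(n/2) = 0.96 × √(17/2) = 0.96 × 2.915 = 2.799.
z_β = 2.799 − 1.960 = 0.839.
Power = Φ(0.839) = 0.799.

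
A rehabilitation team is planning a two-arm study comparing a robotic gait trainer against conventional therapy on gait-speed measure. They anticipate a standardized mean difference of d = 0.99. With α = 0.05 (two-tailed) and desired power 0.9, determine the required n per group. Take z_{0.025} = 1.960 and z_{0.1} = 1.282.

n = 22 per group

For two independent groups with equal n: n = 2·((z_{α/2} + z_β) / d)².
z_{α/2} + z_β = 1.960 + 1.282 = 3.242.
n = 2 × (3.242 / 0.99)² = 2 × 3.275² = 2 × 10.72 = 21.4.
Round up to the next whole participant.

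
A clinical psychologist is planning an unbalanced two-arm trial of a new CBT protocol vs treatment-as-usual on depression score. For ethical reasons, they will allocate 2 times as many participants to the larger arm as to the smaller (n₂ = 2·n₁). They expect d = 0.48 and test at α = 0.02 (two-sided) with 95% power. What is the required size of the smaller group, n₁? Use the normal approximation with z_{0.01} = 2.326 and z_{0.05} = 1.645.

With allocation ratio k = n₂/n₁ = 2, Var(x̄₁−x̄₂) = σ²(1/n₁ + 1/(k·n₁)) = σ²·(k+1)/(k·n₁).
So n₁ = (1 + 1/k)·((z_{α/2} + z_β)/d)² = 1.500 × (3.971/0.48)².
n₁ = 1.500 × 68.44 = 102.7.
Round up: n₁ = 103, giving n₂ = 2 × 103 = 206.

n₁ = 103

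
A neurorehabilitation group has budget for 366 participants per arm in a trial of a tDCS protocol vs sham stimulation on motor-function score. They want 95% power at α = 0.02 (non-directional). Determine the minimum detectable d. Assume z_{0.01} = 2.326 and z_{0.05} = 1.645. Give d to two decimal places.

d_min ≈ 0.29

For two independent groups of n = 366 each: d_min = (z_{α/2} + z_β)·√(2/n).
z-sum = 2.326 + 1.645 = 3.971.
d_min = 3.971 × √(2/366) = 3.971 × 0.0739 = 0.294.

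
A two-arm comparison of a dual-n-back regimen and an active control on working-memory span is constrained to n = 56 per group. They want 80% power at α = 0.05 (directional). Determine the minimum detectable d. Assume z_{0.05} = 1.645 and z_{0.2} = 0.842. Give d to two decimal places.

For two independent groups of n = 56 each: d_min = (z_{α} + z_β)·√(2/n).
z-sum = 1.645 + 0.842 = 2.487.
d_min = 2.487 × √(2/56) = 2.487 × 0.1890 = 0.470.

d_min ≈ 0.47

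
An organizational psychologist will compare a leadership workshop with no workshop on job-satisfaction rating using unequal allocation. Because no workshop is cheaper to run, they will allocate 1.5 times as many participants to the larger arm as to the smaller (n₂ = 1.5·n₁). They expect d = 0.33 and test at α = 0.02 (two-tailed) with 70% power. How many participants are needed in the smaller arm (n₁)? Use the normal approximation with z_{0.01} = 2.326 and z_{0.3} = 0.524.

n₁ = 125

With allocation ratio k = n₂/n₁ = 1.5, Var(x̄₁−x̄₂) = σ²(1/n₁ + 1/(k·n₁)) = σ²·(k+1)/(k·n₁).
So n₁ = (1 + 1/k)·((z_{α/2} + z_β)/d)² = 1.667 × (2.850/0.33)².
n₁ = 1.667 × 74.59 = 124.3.
Round up: n₁ = 125, giving n₂ = ⌈1.5 × 125⌉ = ⌈187.5⌉ = 188.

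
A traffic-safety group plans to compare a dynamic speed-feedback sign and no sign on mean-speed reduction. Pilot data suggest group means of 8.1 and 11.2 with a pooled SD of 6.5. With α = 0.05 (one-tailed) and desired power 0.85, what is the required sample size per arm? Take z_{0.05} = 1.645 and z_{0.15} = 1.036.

Cohen's d = |M₁ − M₂| / SD_pooled = |8.1 − 11.2| / 6.5 = 3.1 / 6.5 = 0.477.
For two independent groups with equal n: n = 2·((z_{α} + z_β) / d)².
z_{α} + z_β = 1.645 + 1.036 = 2.681.
n = 2 × (2.681 / 0.477)² = 2 × 5.621² = 2 × 31.59 = 63.2.
Round up to the next whole participant.

n = 64 per group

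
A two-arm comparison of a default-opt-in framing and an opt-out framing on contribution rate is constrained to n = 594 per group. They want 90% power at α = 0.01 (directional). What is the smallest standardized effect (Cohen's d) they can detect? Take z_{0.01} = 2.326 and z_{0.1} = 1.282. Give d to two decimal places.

d_min ≈ 0.21

For two independent groups of n = 594 each: d_min = (z_{α} + z_β)·√(2/n).
z-sum = 2.326 + 1.282 = 3.608.
d_min = 3.608 × √(2/594) = 3.608 × 0.0580 = 0.209.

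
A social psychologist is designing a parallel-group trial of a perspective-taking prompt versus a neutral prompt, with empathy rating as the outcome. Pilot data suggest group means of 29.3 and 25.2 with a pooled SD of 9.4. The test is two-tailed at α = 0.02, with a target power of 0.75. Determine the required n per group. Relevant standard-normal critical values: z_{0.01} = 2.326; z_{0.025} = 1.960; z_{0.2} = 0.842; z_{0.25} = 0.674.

Cohen's d = |M₁ − M₂| / SD_pooled = |29.3 − 25.2| / 9.4 = 4.1 / 9.4 = 0.436.
For two independent groups with equal n: n = 2·((z_{α/2} + z_β) / d)².
z_{α/2} + z_β = 2.326 + 0.674 = 3.000.
n = 2 × (3.000 / 0.436)² = 2 × 6.881² = 2 × 47.34 = 94.7.
Round up to the next whole participant.

n = 95 per group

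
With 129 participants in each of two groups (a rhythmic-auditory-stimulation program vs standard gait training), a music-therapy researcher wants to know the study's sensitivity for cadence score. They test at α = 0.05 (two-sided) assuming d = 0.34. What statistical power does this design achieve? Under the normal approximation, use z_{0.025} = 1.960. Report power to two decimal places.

power ≈ 0.78

For two equal groups, power = Φ(d·√(n/2) − z_{α/2}).
d·√(n/2) = 0.34 × √(129/2) = 0.34 × 8.031 = 2.731.
z_β = 2.731 − 1.960 = 0.771.
Power = Φ(0.771) = 0.780.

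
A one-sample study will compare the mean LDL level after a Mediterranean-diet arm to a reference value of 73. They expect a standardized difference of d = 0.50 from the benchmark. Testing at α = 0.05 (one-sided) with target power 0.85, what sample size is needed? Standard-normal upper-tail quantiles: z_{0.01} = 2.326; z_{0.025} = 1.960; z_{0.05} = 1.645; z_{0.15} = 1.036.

For a one-sample test: n = ((z_{α} + z_β) / d)².
z_{α} + z_β = 1.645 + 1.036 = 2.681.
n = (2.681 / 0.50)² = 5.362² = 28.75.
Round up.

n = 29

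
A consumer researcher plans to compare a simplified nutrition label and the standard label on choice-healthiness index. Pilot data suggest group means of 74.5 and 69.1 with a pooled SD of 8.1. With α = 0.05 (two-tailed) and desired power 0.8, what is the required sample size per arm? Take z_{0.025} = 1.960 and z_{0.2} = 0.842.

Cohen's d = |M₁ − M₂| / SD_pooled = |74.5 − 69.1| / 8.1 = 5.4 / 8.1 = 0.667.
For two independent groups with equal n: n = 2·((z_{α/2} + z_β) / d)².
z_{α/2} + z_β = 1.960 + 0.842 = 2.802.
n = 2 × (2.802 / 0.667)² = 2 × 4.201² = 2 × 17.65 = 35.3.
Round up to the next whole participant.

n = 36 per group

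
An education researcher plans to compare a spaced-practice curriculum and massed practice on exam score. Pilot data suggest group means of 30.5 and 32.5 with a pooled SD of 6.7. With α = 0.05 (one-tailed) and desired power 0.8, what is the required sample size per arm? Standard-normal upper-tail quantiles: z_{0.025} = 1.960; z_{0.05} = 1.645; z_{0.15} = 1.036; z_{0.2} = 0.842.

Cohen's d = |M₁ − M₂| / SD_pooled = |30.5 − 32.5| / 6.7 = 2.0 / 6.7 = 0.299.
For two independent groups with equal n: n = 2·((z_{α} + z_β) / d)².
z_{α} + z_β = 1.645 + 0.842 = 2.487.
n = 2 × (2.487 / 0.299)² = 2 × 8.318² = 2 × 69.18 = 138.4.
Round up to the next whole participant.

n = 139 per group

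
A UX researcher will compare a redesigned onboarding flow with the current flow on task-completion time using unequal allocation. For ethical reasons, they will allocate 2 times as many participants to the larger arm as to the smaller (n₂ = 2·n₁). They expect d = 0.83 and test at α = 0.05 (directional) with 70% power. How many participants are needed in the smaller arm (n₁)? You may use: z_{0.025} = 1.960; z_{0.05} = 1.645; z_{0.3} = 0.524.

n₁ = 11

With allocation ratio k = n₂/n₁ = 2, Var(x̄₁−x̄₂) = σ²(1/n₁ + 1/(k·n₁)) = σ²·(k+1)/(k·n₁).
So n₁ = (1 + 1/k)·((z_{α} + z_β)/d)² = 1.500 × (2.169/0.83)².
n₁ = 1.500 × 6.83 = 10.2.
Round up: n₁ = 11, giving n₂ = 2 × 11 = 22.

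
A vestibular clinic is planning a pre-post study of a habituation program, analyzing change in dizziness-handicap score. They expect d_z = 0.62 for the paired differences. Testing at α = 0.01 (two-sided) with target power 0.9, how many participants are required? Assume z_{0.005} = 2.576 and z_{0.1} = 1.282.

n = 39 pairs

For a paired (one-sample on differences) test: n = ((z_{α/2} + z_β) / d)².
z_{α/2} + z_β = 2.576 + 1.282 = 3.858.
n = (3.858 / 0.62)² = 6.223² = 38.72.
Round up.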